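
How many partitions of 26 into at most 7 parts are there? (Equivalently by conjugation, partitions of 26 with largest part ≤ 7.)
p(26, parts ≤ 7) = 1009

Use the recurrence p(n, m) = p(n, m−1) + p(n−m, m): either the largest part is < m (count p(n, m−1)) or the largest part is exactly m (remove one copy of m, count p(n−m, m)). With p(0, ·) = 1 this gives p(26, parts ≤ 7) = 1009. (By conjugating Young diagrams, this also counts partitions of 26 into at most 7 parts.)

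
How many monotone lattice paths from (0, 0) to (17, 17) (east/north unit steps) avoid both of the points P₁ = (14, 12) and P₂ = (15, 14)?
Number of paths = 1306918420

Inclusion–exclusion. Total paths: C(34, 17) = 2333606220. Through P₁: C(26, 14)·C(8, 3) = 540831200. Through P₂: C(29, 15)·C(5, 2) = 775587600. Since P₁ is strictly southwest of P₂, a monotone path through both must visit P₁ then P₂; paths through both = C(26, 14)·C(3, 1)·C(5, 2) = 289731000. Avoid both = 2333606220 − 540831200 − 775587600 + 289731000 = 1306918420.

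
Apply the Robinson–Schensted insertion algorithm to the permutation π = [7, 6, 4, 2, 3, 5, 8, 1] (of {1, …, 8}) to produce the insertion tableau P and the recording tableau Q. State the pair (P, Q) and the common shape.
P = [1, 3, 5, 8] / [2] / [4] / [6] / [7];  Q = [1, 5, 6, 7] / [2] / [3] / [4] / [8];  common shape = (4, 1, 1, 1, 1)

Row-insert the values π_1, π_2, … into P one at a time, bumping the leftmost entry strictly greater than the inserted value down to the next row. The recording tableau Q records, in position (i, j), the step at which that cell was added to P.
  Insert 7 (step 1): P = [7];  Q = [1]
  Insert 6 (step 2): P = [6] / [7];  Q = [1] / [2]
  Insert 4 (step 3): P = [4] / [6] / [7];  Q = [1] / [2] / [3]
  Insert 2 (step 4): P = [2] / [4] / [6] / [7];  Q = [1] / [2] / [3] / [4]
  Insert 3 (step 5): P = [2, 3] / [4] / [6] / [7];  Q = [1, 5] / [2] / [3] / [4]
  Insert 5 (step 6): P = [2, 3, 5] / [4] / [6] / [7];  Q = [1, 5, 6] / [2] / [3] / [4]
  Insert 8 (step 7): P = [2, 3, 5, 8] / [4] / [6] / [7];  Q = [1, 5, 6, 7] / [2] / [3] / [4]
  Insert 1 (step 8): P = [1, 3, 5, 8] / [2] / [4] / [6] / [7];  Q = [1, 5, 6, 7] / [2] / [3] / [4] / [8]
Final shape: (4, 1, 1, 1, 1).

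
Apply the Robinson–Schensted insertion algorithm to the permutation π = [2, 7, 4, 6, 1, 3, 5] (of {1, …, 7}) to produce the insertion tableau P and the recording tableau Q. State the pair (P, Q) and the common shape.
P = [1, 3, 5] / [2, 4, 6] / [7];  Q = [1, 2, 4] / [3, 6, 7] / [5];  common shape = (3, 3, 1)

Row-insert the values π_1, π_2, … into P one at a time, bumping the leftmost entry strictly greater than the inserted value down to the next row. The recording tableau Q records, in position (i, j), the step at which that cell was added to P.
  Insert 2 (step 1): P = [2];  Q = [1]
  Insert 7 (step 2): P = [2, 7];  Q = [1, 2]
  Insert 4 (step 3): P = [2, 4] / [7];  Q = [1, 2] / [3]
  Insert 6 (step 4): P = [2, 4, 6] / [7];  Q = [1, 2, 4] / [3]
  Insert 1 (step 5): P = [1, 4, 6] / [2] / [7];  Q = [1, 2, 4] / [3] / [5]
  Insert 3 (step 6): P = [1, 3, 6] / [2, 4] / [7];  Q = [1, 2, 4] / [3, 6] / [5]
  Insert 5 (step 7): P = [1, 3, 5] / [2, 4, 6] / [7];  Q = [1, 2, 4] / [3, 6, 7] / [5]
Final shape: (3, 3, 1).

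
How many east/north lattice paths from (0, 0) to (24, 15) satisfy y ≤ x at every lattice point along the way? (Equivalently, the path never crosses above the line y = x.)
Number of paths = 10056336264

By the reflection principle (André's argument), the number of monotone paths to (24, 15) with n ≤ m that never go above y = x is C(39, 24) − C(39, 25) = 25140840660 − 15084504396 = 10056336264.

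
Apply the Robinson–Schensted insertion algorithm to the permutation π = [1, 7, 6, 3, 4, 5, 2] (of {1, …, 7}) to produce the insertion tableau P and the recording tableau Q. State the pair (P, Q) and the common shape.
P = [1, 2, 4, 5] / [3] / [6] / [7];  Q = [1, 2, 5, 6] / [3] / [4] / [7];  common shape = (4, 1, 1, 1)

Row-insert the values π_1, π_2, … into P one at a time, bumping the leftmost entry strictly greater than the inserted value down to the next row. The recording tableau Q records, in position (i, j), the step at which that cell was added to P.
  Insert 1 (step 1): P = [1];  Q = [1]
  Insert 7 (step 2): P = [1, 7];  Q = [1, 2]
  Insert 6 (step 3): P = [1, 6] / [7];  Q = [1, 2] / [3]
  Insert 3 (step 4): P = [1, 3] / [6] / [7];  Q = [1, 2] / [3] / [4]
  Insert 4 (step 5): P = [1, 3, 4] / [6] / [7];  Q = [1, 2, 5] / [3] / [4]
  Insert 5 (step 6): P = [1, 3, 4, 5] / [6] / [7];  Q = [1, 2, 5, 6] / [3] / [4]
  Insert 2 (step 7): P = [1, 2, 4, 5] / [3] / [6] / [7];  Q = [1, 2, 5, 6] / [3] / [4] / [7]
Final shape: (4, 1, 1, 1).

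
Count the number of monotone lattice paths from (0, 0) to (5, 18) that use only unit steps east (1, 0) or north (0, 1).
Number of paths = 33649

A monotone lattice path from (0, 0) to (5, 18) consists of 5 east steps and 18 north steps in some order, so it is determined by which 5 of the 23 steps are east. The count is C(23, 5) = 33649.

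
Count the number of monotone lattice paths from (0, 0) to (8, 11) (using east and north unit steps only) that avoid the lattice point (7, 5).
Number of paths = 70038

Total paths from (0, 0) to (8, 11): C(19, 8) = 75582. Paths through (7, 5): (paths (0, 0) → (7, 5)) × (paths (7, 5) → (8, 11)) = C(12, 7) · C(7, 1) = 792 · 7 = 5544. Avoidance count = 75582 − 5544 = 70038.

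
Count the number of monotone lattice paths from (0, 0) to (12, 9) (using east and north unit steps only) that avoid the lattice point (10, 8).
Number of paths = 162656

Total paths from (0, 0) to (12, 9): C(21, 12) = 293930. Paths through (10, 8): (paths (0, 0) → (10, 8)) × (paths (10, 8) → (12, 9)) = C(18, 10) · C(3, 2) = 43758 · 3 = 131274. Avoidance count = 293930 − 131274 = 162656.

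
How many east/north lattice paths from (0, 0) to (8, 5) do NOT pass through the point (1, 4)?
Number of paths = 1247

Total paths from (0, 0) to (8, 5): C(13, 8) = 1287. Paths through (1, 4): (paths (0, 0) → (1, 4)) × (paths (1, 4) → (8, 5)) = C(5, 1) · C(8, 7) = 5 · 8 = 40. Avoidance count = 1287 − 40 = 1247.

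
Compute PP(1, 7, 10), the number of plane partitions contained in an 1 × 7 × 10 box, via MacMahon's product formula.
PP(1, 7, 10) = 19448

Evaluate the triple product over i = 1..1, j = 1..7, k = 1..10. The factors are (2/1) · (3/2) · (4/3) · (5/4) · (6/5) · (7/6) · (8/7) · (9/8) · … (70 factors total). The numerators and denominators telescope so the product is an integer; carrying out the multiplication exactly gives PP(1, 7, 10) = 19448.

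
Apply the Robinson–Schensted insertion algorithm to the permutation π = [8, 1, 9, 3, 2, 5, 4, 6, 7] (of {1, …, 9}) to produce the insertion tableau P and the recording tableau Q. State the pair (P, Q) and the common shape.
P = [1, 2, 4, 6, 7] / [3, 5] / [8, 9];  Q = [1, 3, 6, 8, 9] / [2, 4] / [5, 7];  common shape = (5, 2, 2)

Row-insert the values π_1, π_2, … into P one at a time, bumping the leftmost entry strictly greater than the inserted value down to the next row. The recording tableau Q records, in position (i, j), the step at which that cell was added to P.
  Insert 8 (step 1): P = [8];  Q = [1]
  Insert 1 (step 2): P = [1] / [8];  Q = [1] / [2]
  Insert 9 (step 3): P = [1, 9] / [8];  Q = [1, 3] / [2]
  Insert 3 (step 4): P = [1, 3] / [8, 9];  Q = [1, 3] / [2, 4]
  Insert 2 (step 5): P = [1, 2] / [3, 9] / [8];  Q = [1, 3] / [2, 4] / [5]
  Insert 5 (step 6): P = [1, 2, 5] / [3, 9] / [8];  Q = [1, 3, 6] / [2, 4] / [5]
  Insert 4 (step 7): P = [1, 2, 4] / [3, 5] / [8, 9];  Q = [1, 3, 6] / [2, 4] / [5, 7]
  Insert 6 (step 8): P = [1, 2, 4, 6] / [3, 5] / [8, 9];  Q = [1, 3, 6, 8] / [2, 4] / [5, 7]
  Insert 7 (step 9): P = [1, 2, 4, 6, 7] / [3, 5] / [8, 9];  Q = [1, 3, 6, 8, 9] / [2, 4] / [5, 7]
Final shape: (5, 2, 2).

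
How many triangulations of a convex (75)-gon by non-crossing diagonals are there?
C_73 = 79463489365077377841208237632349268884500

These polygon triangulations are counted by the Catalan number C_n = (1/(n + 1)) · C(2n, n). For n = 73: C_73 = (1/74) · C(146, 73) = 5880298213015725960249409584793845897453000/74 = 79463489365077377841208237632349268884500.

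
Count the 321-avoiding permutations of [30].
C_30 = 3814986502092304

These 321-avoiding permutations are counted by the Catalan number C_n = (1/(n + 1)) · C(2n, n). For n = 30: C_30 = (1/31) · C(60, 30) = 118264581564861424/31 = 3814986502092304.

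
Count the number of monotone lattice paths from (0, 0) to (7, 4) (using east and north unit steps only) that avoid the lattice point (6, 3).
Number of paths = 162

Total paths from (0, 0) to (7, 4): C(11, 7) = 330. Paths through (6, 3): (paths (0, 0) → (6, 3)) × (paths (6, 3) → (7, 4)) = C(9, 6) · C(2, 1) = 84 · 2 = 168. Avoidance count = 330 − 168 = 162.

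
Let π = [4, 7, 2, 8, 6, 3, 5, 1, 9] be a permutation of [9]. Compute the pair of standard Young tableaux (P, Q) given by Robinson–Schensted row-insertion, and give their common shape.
P = [1, 3, 5, 9] / [2, 6, 8] / [4] / [7];  Q = [1, 2, 4, 9] / [3, 5, 7] / [6] / [8];  common shape = (4, 3, 1, 1)

Row-insert the values π_1, π_2, … into P one at a time, bumping the leftmost entry strictly greater than the inserted value down to the next row. The recording tableau Q records, in position (i, j), the step at which that cell was added to P.
  Insert 4 (step 1): P = [4];  Q = [1]
  Insert 7 (step 2): P = [4, 7];  Q = [1, 2]
  Insert 2 (step 3): P = [2, 7] / [4];  Q = [1, 2] / [3]
  Insert 8 (step 4): P = [2, 7, 8] / [4];  Q = [1, 2, 4] / [3]
  Insert 6 (step 5): P = [2, 6, 8] / [4, 7];  Q = [1, 2, 4] / [3, 5]
  Insert 3 (step 6): P = [2, 3, 8] / [4, 6] / [7];  Q = [1, 2, 4] / [3, 5] / [6]
  Insert 5 (step 7): P = [2, 3, 5] / [4, 6, 8] / [7];  Q = [1, 2, 4] / [3, 5, 7] / [6]
  Insert 1 (step 8): P = [1, 3, 5] / [2, 6, 8] / [4] / [7];  Q = [1, 2, 4] / [3, 5, 7] / [6] / [8]
  Insert 9 (step 9): P = [1, 3, 5, 9] / [2, 6, 8] / [4] / [7];  Q = [1, 2, 4, 9] / [3, 5, 7] / [6] / [8]
Final shape: (4, 3, 1, 1).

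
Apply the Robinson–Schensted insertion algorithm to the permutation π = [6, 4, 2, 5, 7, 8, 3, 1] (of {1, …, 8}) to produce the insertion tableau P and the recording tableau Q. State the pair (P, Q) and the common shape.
P = [1, 3, 7, 8] / [2, 5] / [4] / [6];  Q = [1, 4, 5, 6] / [2, 7] / [3] / [8];  common shape = (4, 2, 1, 1)

Row-insert the values π_1, π_2, … into P one at a time, bumping the leftmost entry strictly greater than the inserted value down to the next row. The recording tableau Q records, in position (i, j), the step at which that cell was added to P.
  Insert 6 (step 1): P = [6];  Q = [1]
  Insert 4 (step 2): P = [4] / [6];  Q = [1] / [2]
  Insert 2 (step 3): P = [2] / [4] / [6];  Q = [1] / [2] / [3]
  Insert 5 (step 4): P = [2, 5] / [4] / [6];  Q = [1, 4] / [2] / [3]
  Insert 7 (step 5): P = [2, 5, 7] / [4] / [6];  Q = [1, 4, 5] / [2] / [3]
  Insert 8 (step 6): P = [2, 5, 7, 8] / [4] / [6];  Q = [1, 4, 5, 6] / [2] / [3]
  Insert 3 (step 7): P = [2, 3, 7, 8] / [4, 5] / [6];  Q = [1, 4, 5, 6] / [2, 7] / [3]
  Insert 1 (step 8): P = [1, 3, 7, 8] / [2, 5] / [4] / [6];  Q = [1, 4, 5, 6] / [2, 7] / [3] / [8]
Final shape: (4, 2, 1, 1).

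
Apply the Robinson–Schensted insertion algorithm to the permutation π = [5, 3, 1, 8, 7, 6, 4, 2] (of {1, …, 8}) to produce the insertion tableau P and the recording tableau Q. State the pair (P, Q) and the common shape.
P = [1, 2] / [3, 4] / [5, 6] / [7] / [8];  Q = [1, 4] / [2, 5] / [3, 6] / [7] / [8];  common shape = (2, 2, 2, 1, 1)

Row-insert the values π_1, π_2, … into P one at a time, bumping the leftmost entry strictly greater than the inserted value down to the next row. The recording tableau Q records, in position (i, j), the step at which that cell was added to P.
  Insert 5 (step 1): P = [5];  Q = [1]
  Insert 3 (step 2): P = [3] / [5];  Q = [1] / [2]
  Insert 1 (step 3): P = [1] / [3] / [5];  Q = [1] / [2] / [3]
  Insert 8 (step 4): P = [1, 8] / [3] / [5];  Q = [1, 4] / [2] / [3]
  Insert 7 (step 5): P = [1, 7] / [3, 8] / [5];  Q = [1, 4] / [2, 5] / [3]
  Insert 6 (step 6): P = [1, 6] / [3, 7] / [5, 8];  Q = [1, 4] / [2, 5] / [3, 6]
  Insert 4 (step 7): P = [1, 4] / [3, 6] / [5, 7] / [8];  Q = [1, 4] / [2, 5] / [3, 6] / [7]
  Insert 2 (step 8): P = [1, 2] / [3, 4] / [5, 6] / [7] / [8];  Q = [1, 4] / [2, 5] / [3, 6] / [7] / [8]
Final shape: (2, 2, 2, 1, 1).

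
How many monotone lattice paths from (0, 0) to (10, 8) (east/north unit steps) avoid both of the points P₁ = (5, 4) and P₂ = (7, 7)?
Number of paths = 19194

Inclusion–exclusion. Total paths: C(18, 10) = 43758. Through P₁: C(9, 5)·C(9, 5) = 15876. Through P₂: C(14, 7)·C(4, 3) = 13728. Since P₁ is strictly southwest of P₂, a monotone path through both must visit P₁ then P₂; paths through both = C(9, 5)·C(5, 2)·C(4, 3) = 5040. Avoid both = 43758 − 15876 − 13728 + 5040 = 19194.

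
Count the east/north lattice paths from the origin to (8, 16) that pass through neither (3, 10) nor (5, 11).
Number of paths = 406779

Inclusion–exclusion. Total paths: C(24, 8) = 735471. Through P₁: C(13, 3)·C(11, 5) = 132132. Through P₂: C(16, 5)·C(8, 3) = 244608. Since P₁ is strictly southwest of P₂, a monotone path through both must visit P₁ then P₂; paths through both = C(13, 3)·C(3, 2)·C(8, 3) = 48048. Avoid both = 735471 − 132132 − 244608 + 48048 = 406779.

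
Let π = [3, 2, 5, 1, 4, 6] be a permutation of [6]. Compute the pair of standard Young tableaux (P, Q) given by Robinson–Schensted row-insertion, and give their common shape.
P = [1, 4, 6] / [2, 5] / [3];  Q = [1, 3, 6] / [2, 5] / [4];  common shape = (3, 2, 1)

Row-insert the values π_1, π_2, … into P one at a time, bumping the leftmost entry strictly greater than the inserted value down to the next row. The recording tableau Q records, in position (i, j), the step at which that cell was added to P.
  Insert 3 (step 1): P = [3];  Q = [1]
  Insert 2 (step 2): P = [2] / [3];  Q = [1] / [2]
  Insert 5 (step 3): P = [2, 5] / [3];  Q = [1, 3] / [2]
  Insert 1 (step 4): P = [1, 5] / [2] / [3];  Q = [1, 3] / [2] / [4]
  Insert 4 (step 5): P = [1, 4] / [2, 5] / [3];  Q = [1, 3] / [2, 5] / [4]
  Insert 6 (step 6): P = [1, 4, 6] / [2, 5] / [3];  Q = [1, 3, 6] / [2, 5] / [4]
Final shape: (3, 2, 1).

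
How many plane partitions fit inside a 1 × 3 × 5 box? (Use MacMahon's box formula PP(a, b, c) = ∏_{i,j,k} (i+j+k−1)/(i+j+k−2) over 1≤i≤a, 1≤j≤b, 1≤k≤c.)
PP(1, 3, 5) = 56

Evaluate the triple product over i = 1..1, j = 1..3, k = 1..5. The factors are (2/1) · (3/2) · (4/3) · (5/4) · (6/5) · (3/2) · (4/3) · (5/4) · … (15 factors total). The numerators and denominators telescope so the product is an integer; carrying out the multiplication exactly gives PP(1, 3, 5) = 56.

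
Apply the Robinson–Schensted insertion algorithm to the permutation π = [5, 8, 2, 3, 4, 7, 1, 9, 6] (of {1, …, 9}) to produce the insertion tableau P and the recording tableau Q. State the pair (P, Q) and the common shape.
P = [1, 3, 4, 6, 9] / [2, 7] / [5, 8];  Q = [1, 2, 5, 6, 8] / [3, 4] / [7, 9];  common shape = (5, 2, 2)

Row-insert the values π_1, π_2, … into P one at a time, bumping the leftmost entry strictly greater than the inserted value down to the next row. The recording tableau Q records, in position (i, j), the step at which that cell was added to P.
  Insert 5 (step 1): P = [5];  Q = [1]
  Insert 8 (step 2): P = [5, 8];  Q = [1, 2]
  Insert 2 (step 3): P = [2, 8] / [5];  Q = [1, 2] / [3]
  Insert 3 (step 4): P = [2, 3] / [5, 8];  Q = [1, 2] / [3, 4]
  Insert 4 (step 5): P = [2, 3, 4] / [5, 8];  Q = [1, 2, 5] / [3, 4]
  Insert 7 (step 6): P = [2, 3, 4, 7] / [5, 8];  Q = [1, 2, 5, 6] / [3, 4]
  Insert 1 (step 7): P = [1, 3, 4, 7] / [2, 8] / [5];  Q = [1, 2, 5, 6] / [3, 4] / [7]
  Insert 9 (step 8): P = [1, 3, 4, 7, 9] / [2, 8] / [5];  Q = [1, 2, 5, 6, 8] / [3, 4] / [7]
  Insert 6 (step 9): P = [1, 3, 4, 6, 9] / [2, 7] / [5, 8];  Q = [1, 2, 5, 6, 8] / [3, 4] / [7, 9]
Final shape: (5, 2, 2).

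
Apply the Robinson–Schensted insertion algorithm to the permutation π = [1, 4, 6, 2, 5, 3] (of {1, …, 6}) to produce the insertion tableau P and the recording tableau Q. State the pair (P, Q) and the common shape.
P = [1, 2, 3] / [4, 5] / [6];  Q = [1, 2, 3] / [4, 5] / [6];  common shape = (3, 2, 1)

Row-insert the values π_1, π_2, … into P one at a time, bumping the leftmost entry strictly greater than the inserted value down to the next row. The recording tableau Q records, in position (i, j), the step at which that cell was added to P.
  Insert 1 (step 1): P = [1];  Q = [1]
  Insert 4 (step 2): P = [1, 4];  Q = [1, 2]
  Insert 6 (step 3): P = [1, 4, 6];  Q = [1, 2, 3]
  Insert 2 (step 4): P = [1, 2, 6] / [4];  Q = [1, 2, 3] / [4]
  Insert 5 (step 5): P = [1, 2, 5] / [4, 6];  Q = [1, 2, 3] / [4, 5]
  Insert 3 (step 6): P = [1, 2, 3] / [4, 5] / [6];  Q = [1, 2, 3] / [4, 5] / [6]
Final shape: (3, 2, 1).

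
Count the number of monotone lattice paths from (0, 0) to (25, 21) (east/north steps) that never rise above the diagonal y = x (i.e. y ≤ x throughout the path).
Number of paths = 1335293573130

By the reflection principle (André's argument), the number of monotone paths to (25, 21) with n ≤ m that never go above y = x is C(46, 25) − C(46, 26) = 6943526580276 − 5608233007146 = 1335293573130.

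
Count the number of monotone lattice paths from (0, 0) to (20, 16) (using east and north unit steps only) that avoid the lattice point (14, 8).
Number of paths = 6347602800

Total paths from (0, 0) to (20, 16): C(36, 20) = 7307872110. Paths through (14, 8): (paths (0, 0) → (14, 8)) × (paths (14, 8) → (20, 16)) = C(22, 14) · C(14, 6) = 319770 · 3003 = 960269310. Avoidance count = 7307872110 − 960269310 = 6347602800.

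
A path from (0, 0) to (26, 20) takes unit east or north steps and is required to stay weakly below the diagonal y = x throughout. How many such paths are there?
Number of paths = 1453986335186

By the reflection principle (André's argument), the number of monotone paths to (26, 20) with n ≤ m that never go above y = x is C(46, 26) − C(46, 27) = 5608233007146 − 4154246671960 = 1453986335186.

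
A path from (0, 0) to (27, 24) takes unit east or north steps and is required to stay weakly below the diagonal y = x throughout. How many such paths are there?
Number of paths = 32798844771700

By the reflection principle (André's argument), the number of monotone paths to (27, 24) with n ≤ m that never go above y = x is C(51, 27) − C(51, 28) = 229591913401900 − 196793068630200 = 32798844771700.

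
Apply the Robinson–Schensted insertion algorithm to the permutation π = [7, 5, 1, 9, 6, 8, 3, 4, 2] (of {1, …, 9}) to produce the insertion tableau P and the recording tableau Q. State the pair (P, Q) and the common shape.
P = [1, 2, 4] / [3, 6, 8] / [5, 9] / [7];  Q = [1, 4, 6] / [2, 5, 8] / [3, 7] / [9];  common shape = (3, 3, 2, 1)

Row-insert the values π_1, π_2, … into P one at a time, bumping the leftmost entry strictly greater than the inserted value down to the next row. The recording tableau Q records, in position (i, j), the step at which that cell was added to P.
  Insert 7 (step 1): P = [7];  Q = [1]
  Insert 5 (step 2): P = [5] / [7];  Q = [1] / [2]
  Insert 1 (step 3): P = [1] / [5] / [7];  Q = [1] / [2] / [3]
  Insert 9 (step 4): P = [1, 9] / [5] / [7];  Q = [1, 4] / [2] / [3]
  Insert 6 (step 5): P = [1, 6] / [5, 9] / [7];  Q = [1, 4] / [2, 5] / [3]
  Insert 8 (step 6): P = [1, 6, 8] / [5, 9] / [7];  Q = [1, 4, 6] / [2, 5] / [3]
  Insert 3 (step 7): P = [1, 3, 8] / [5, 6] / [7, 9];  Q = [1, 4, 6] / [2, 5] / [3, 7]
  Insert 4 (step 8): P = [1, 3, 4] / [5, 6, 8] / [7, 9];  Q = [1, 4, 6] / [2, 5, 8] / [3, 7]
  Insert 2 (step 9): P = [1, 2, 4] / [3, 6, 8] / [5, 9] / [7];  Q = [1, 4, 6] / [2, 5, 8] / [3, 7] / [9]
Final shape: (3, 3, 2, 1).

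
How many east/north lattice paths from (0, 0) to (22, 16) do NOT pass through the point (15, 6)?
Number of paths = 21184648158

Total paths from (0, 0) to (22, 16): C(38, 22) = 22239974430. Paths through (15, 6): (paths (0, 0) → (15, 6)) × (paths (15, 6) → (22, 16)) = C(21, 15) · C(17, 7) = 54264 · 19448 = 1055326272. Avoidance count = 22239974430 − 1055326272 = 21184648158.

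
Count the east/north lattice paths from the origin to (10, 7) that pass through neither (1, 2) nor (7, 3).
Number of paths = 9977

Inclusion–exclusion. Total paths: C(17, 10) = 19448. Through P₁: C(3, 1)·C(14, 9) = 6006. Through P₂: C(10, 7)·C(7, 3) = 4200. Since P₁ is strictly southwest of P₂, a monotone path through both must visit P₁ then P₂; paths through both = C(3, 1)·C(7, 6)·C(7, 3) = 735. Avoid both = 19448 − 6006 − 4200 + 735 = 9977.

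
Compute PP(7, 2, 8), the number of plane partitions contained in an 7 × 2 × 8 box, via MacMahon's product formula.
PP(7, 2, 8) = 9202050

Evaluate the triple product over i = 1..7, j = 1..2, k = 1..8. The factors are (2/1) · (3/2) · (4/3) · (5/4) · (6/5) · (7/6) · (8/7) · (9/8) · … (112 factors total). The numerators and denominators telescope so the product is an integer; carrying out the multiplication exactly gives PP(7, 2, 8) = 9202050.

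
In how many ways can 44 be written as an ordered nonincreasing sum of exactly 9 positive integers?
p(44, 9 parts) = 6615

Partitions of n into exactly k parts are in bijection with partitions of n − k into at most k parts (subtract 1 from each part). So p(44, exactly 9) = p(35, parts ≤ 9). Computing via the recurrence p(m, j) = p(m, j−1) + p(m−j, j) gives 6615.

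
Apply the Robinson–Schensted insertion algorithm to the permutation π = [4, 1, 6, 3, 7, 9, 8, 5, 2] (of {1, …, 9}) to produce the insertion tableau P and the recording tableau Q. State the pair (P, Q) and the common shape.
P = [1, 2, 5, 8] / [3, 6, 7] / [4] / [9];  Q = [1, 3, 5, 6] / [2, 4, 7] / [8] / [9];  common shape = (4, 3, 1, 1)

Row-insert the values π_1, π_2, … into P one at a time, bumping the leftmost entry strictly greater than the inserted value down to the next row. The recording tableau Q records, in position (i, j), the step at which that cell was added to P.
  Insert 4 (step 1): P = [4];  Q = [1]
  Insert 1 (step 2): P = [1] / [4];  Q = [1] / [2]
  Insert 6 (step 3): P = [1, 6] / [4];  Q = [1, 3] / [2]
  Insert 3 (step 4): P = [1, 3] / [4, 6];  Q = [1, 3] / [2, 4]
  Insert 7 (step 5): P = [1, 3, 7] / [4, 6];  Q = [1, 3, 5] / [2, 4]
  Insert 9 (step 6): P = [1, 3, 7, 9] / [4, 6];  Q = [1, 3, 5, 6] / [2, 4]
  Insert 8 (step 7): P = [1, 3, 7, 8] / [4, 6, 9];  Q = [1, 3, 5, 6] / [2, 4, 7]
  Insert 5 (step 8): P = [1, 3, 5, 8] / [4, 6, 7] / [9];  Q = [1, 3, 5, 6] / [2, 4, 7] / [8]
  Insert 2 (step 9): P = [1, 2, 5, 8] / [3, 6, 7] / [4] / [9];  Q = [1, 3, 5, 6] / [2, 4, 7] / [8] / [9]
Final shape: (4, 3, 1, 1).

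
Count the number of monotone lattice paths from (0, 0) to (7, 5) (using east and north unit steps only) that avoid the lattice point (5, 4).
Number of paths = 414

Total paths from (0, 0) to (7, 5): C(12, 7) = 792. Paths through (5, 4): (paths (0, 0) → (5, 4)) × (paths (5, 4) → (7, 5)) = C(9, 5) · C(3, 2) = 126 · 3 = 378. Avoidance count = 792 − 378 = 414.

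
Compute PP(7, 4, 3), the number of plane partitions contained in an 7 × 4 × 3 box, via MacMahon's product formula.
PP(7, 4, 3) = 1557270

Evaluate the triple product over i = 1..7, j = 1..4, k = 1..3. The factors are (2/1) · (3/2) · (4/3) · (3/2) · (4/3) · (5/4) · (4/3) · (5/4) · … (84 factors total). The numerators and denominators telescope so the product is an integer; carrying out the multiplication exactly gives PP(7, 4, 3) = 1557270.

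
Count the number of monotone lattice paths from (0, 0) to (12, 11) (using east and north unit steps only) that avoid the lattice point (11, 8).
Number of paths = 1049750

Total paths from (0, 0) to (12, 11): C(23, 12) = 1352078. Paths through (11, 8): (paths (0, 0) → (11, 8)) × (paths (11, 8) → (12, 11)) = C(19, 11) · C(4, 1) = 75582 · 4 = 302328. Avoidance count = 1352078 − 302328 = 1049750.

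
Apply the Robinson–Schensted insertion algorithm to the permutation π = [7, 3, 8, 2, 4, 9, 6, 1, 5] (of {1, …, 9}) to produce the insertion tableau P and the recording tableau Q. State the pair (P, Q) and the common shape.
P = [1, 4, 5] / [2, 6, 9] / [3, 8] / [7];  Q = [1, 3, 6] / [2, 5, 7] / [4, 9] / [8];  common shape = (3, 3, 2, 1)

Row-insert the values π_1, π_2, … into P one at a time, bumping the leftmost entry strictly greater than the inserted value down to the next row. The recording tableau Q records, in position (i, j), the step at which that cell was added to P.
  Insert 7 (step 1): P = [7];  Q = [1]
  Insert 3 (step 2): P = [3] / [7];  Q = [1] / [2]
  Insert 8 (step 3): P = [3, 8] / [7];  Q = [1, 3] / [2]
  Insert 2 (step 4): P = [2, 8] / [3] / [7];  Q = [1, 3] / [2] / [4]
  Insert 4 (step 5): P = [2, 4] / [3, 8] / [7];  Q = [1, 3] / [2, 5] / [4]
  Insert 9 (step 6): P = [2, 4, 9] / [3, 8] / [7];  Q = [1, 3, 6] / [2, 5] / [4]
  Insert 6 (step 7): P = [2, 4, 6] / [3, 8, 9] / [7];  Q = [1, 3, 6] / [2, 5, 7] / [4]
  Insert 1 (step 8): P = [1, 4, 6] / [2, 8, 9] / [3] / [7];  Q = [1, 3, 6] / [2, 5, 7] / [4] / [8]
  Insert 5 (step 9): P = [1, 4, 5] / [2, 6, 9] / [3, 8] / [7];  Q = [1, 3, 6] / [2, 5, 7] / [4, 9] / [8]
Final shape: (3, 3, 2, 1).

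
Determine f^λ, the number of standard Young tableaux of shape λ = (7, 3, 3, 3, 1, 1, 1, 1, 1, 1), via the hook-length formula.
# SYT of shape (7, 3, 3, 3, 1, 1, 1, 1, 1, 1) = 396070675

Hook-length formula: f^λ = n! / Π hook(c), product over all cells c of the Young diagram. For λ = (7, 3, 3, 3, 1, 1, 1, 1, 1, 1), n = 22 boxes. Hook lengths by row (left-to-right, top-to-bottom): [16, 9, 8, 4, 3, 2, 1]; [11, 4, 3]; [10, 3, 2]; [9, 2, 1]; [6]; [5]; [4]; [3]; [2]; [1]. Product of hooks = 2837879193600. So f^λ = 22! / 2837879193600 = 1124000727777607680000 / 2837879193600 = 396070675.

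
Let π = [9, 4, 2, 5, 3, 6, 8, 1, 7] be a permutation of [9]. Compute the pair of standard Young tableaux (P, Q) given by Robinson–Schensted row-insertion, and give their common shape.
P = [1, 3, 6, 7] / [2, 5, 8] / [4] / [9];  Q = [1, 4, 6, 7] / [2, 5, 9] / [3] / [8];  common shape = (4, 3, 1, 1)

Row-insert the values π_1, π_2, … into P one at a time, bumping the leftmost entry strictly greater than the inserted value down to the next row. The recording tableau Q records, in position (i, j), the step at which that cell was added to P.
  Insert 9 (step 1): P = [9];  Q = [1]
  Insert 4 (step 2): P = [4] / [9];  Q = [1] / [2]
  Insert 2 (step 3): P = [2] / [4] / [9];  Q = [1] / [2] / [3]
  Insert 5 (step 4): P = [2, 5] / [4] / [9];  Q = [1, 4] / [2] / [3]
  Insert 3 (step 5): P = [2, 3] / [4, 5] / [9];  Q = [1, 4] / [2, 5] / [3]
  Insert 6 (step 6): P = [2, 3, 6] / [4, 5] / [9];  Q = [1, 4, 6] / [2, 5] / [3]
  Insert 8 (step 7): P = [2, 3, 6, 8] / [4, 5] / [9];  Q = [1, 4, 6, 7] / [2, 5] / [3]
  Insert 1 (step 8): P = [1, 3, 6, 8] / [2, 5] / [4] / [9];  Q = [1, 4, 6, 7] / [2, 5] / [3] / [8]
  Insert 7 (step 9): P = [1, 3, 6, 7] / [2, 5, 8] / [4] / [9];  Q = [1, 4, 6, 7] / [2, 5, 9] / [3] / [8]
Final shape: (4, 3, 1, 1).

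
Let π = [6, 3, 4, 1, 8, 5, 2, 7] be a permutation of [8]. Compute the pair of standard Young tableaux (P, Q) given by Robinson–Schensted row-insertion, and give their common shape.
P = [1, 2, 5, 7] / [3, 4] / [6, 8];  Q = [1, 3, 5, 8] / [2, 6] / [4, 7];  common shape = (4, 2, 2)

Row-insert the values π_1, π_2, … into P one at a time, bumping the leftmost entry strictly greater than the inserted value down to the next row. The recording tableau Q records, in position (i, j), the step at which that cell was added to P.
  Insert 6 (step 1): P = [6];  Q = [1]
  Insert 3 (step 2): P = [3] / [6];  Q = [1] / [2]
  Insert 4 (step 3): P = [3, 4] / [6];  Q = [1, 3] / [2]
  Insert 1 (step 4): P = [1, 4] / [3] / [6];  Q = [1, 3] / [2] / [4]
  Insert 8 (step 5): P = [1, 4, 8] / [3] / [6];  Q = [1, 3, 5] / [2] / [4]
  Insert 5 (step 6): P = [1, 4, 5] / [3, 8] / [6];  Q = [1, 3, 5] / [2, 6] / [4]
  Insert 2 (step 7): P = [1, 2, 5] / [3, 4] / [6, 8];  Q = [1, 3, 5] / [2, 6] / [4, 7]
  Insert 7 (step 8): P = [1, 2, 5, 7] / [3, 4] / [6, 8];  Q = [1, 3, 5, 8] / [2, 6] / [4, 7]
Final shape: (4, 2, 2).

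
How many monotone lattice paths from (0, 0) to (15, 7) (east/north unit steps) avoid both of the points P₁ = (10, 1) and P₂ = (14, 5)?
Number of paths = 132888

Inclusion–exclusion. Total paths: C(22, 15) = 170544. Through P₁: C(11, 10)·C(11, 5) = 5082. Through P₂: C(19, 14)·C(3, 1) = 34884. Since P₁ is strictly southwest of P₂, a monotone path through both must visit P₁ then P₂; paths through both = C(11, 10)·C(8, 4)·C(3, 1) = 2310. Avoid both = 170544 − 5082 − 34884 + 2310 = 132888.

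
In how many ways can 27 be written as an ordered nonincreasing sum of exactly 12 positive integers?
p(27, 12 parts) = 172

Partitions of n into exactly k parts are in bijection with partitions of n − k into at most k parts (subtract 1 from each part). So p(27, exactly 12) = p(15, parts ≤ 12). Computing via the recurrence p(m, j) = p(m, j−1) + p(m−j, j) gives 172.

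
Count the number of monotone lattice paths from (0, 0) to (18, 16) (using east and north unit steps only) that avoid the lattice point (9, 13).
Number of paths = 2094529030

Total paths from (0, 0) to (18, 16): C(34, 18) = 2203961430. Paths through (9, 13): (paths (0, 0) → (9, 13)) × (paths (9, 13) → (18, 16)) = C(22, 9) · C(12, 9) = 497420 · 220 = 109432400. Avoidance count = 2203961430 − 109432400 = 2094529030.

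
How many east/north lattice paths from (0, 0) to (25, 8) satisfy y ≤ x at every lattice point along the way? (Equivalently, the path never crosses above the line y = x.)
Number of paths = 9612108

By the reflection principle (André's argument), the number of monotone paths to (25, 8) with n ≤ m that never go above y = x is C(33, 25) − C(33, 26) = 13884156 − 4272048 = 9612108.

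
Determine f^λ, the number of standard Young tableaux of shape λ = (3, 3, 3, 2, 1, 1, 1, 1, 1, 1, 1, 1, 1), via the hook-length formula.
# SYT of shape (3, 3, 3, 2, 1, 1, 1, 1, 1, 1, 1, 1, 1) = 620160

Hook-length formula: f^λ = n! / Π hook(c), product over all cells c of the Young diagram. For λ = (3, 3, 3, 2, 1, 1, 1, 1, 1, 1, 1, 1, 1), n = 20 boxes. Hook lengths by row (left-to-right, top-to-bottom): [15, 5, 3]; [14, 4, 2]; [13, 3, 1]; [11, 1]; [9]; [8]; [7]; [6]; [5]; [4]; [3]; [2]; [1]. Product of hooks = 3923023104000. So f^λ = 20! / 3923023104000 = 2432902008176640000 / 3923023104000 = 620160.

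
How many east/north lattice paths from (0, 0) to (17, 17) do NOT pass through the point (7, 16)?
Number of paths = 2330909493

Total paths from (0, 0) to (17, 17): C(34, 17) = 2333606220. Paths through (7, 16): (paths (0, 0) → (7, 16)) × (paths (7, 16) → (17, 17)) = C(23, 7) · C(11, 10) = 245157 · 11 = 2696727. Avoidance count = 2333606220 − 2696727 = 2330909493.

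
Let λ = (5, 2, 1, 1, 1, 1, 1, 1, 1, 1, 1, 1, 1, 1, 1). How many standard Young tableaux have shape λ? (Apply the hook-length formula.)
# SYT of shape (5, 2, 1, 1, 1, 1, 1, 1, 1, 1, 1, 1, 1, 1, 1) = 45696

Hook-length formula: f^λ = n! / Π hook(c), product over all cells c of the Young diagram. For λ = (5, 2, 1, 1, 1, 1, 1, 1, 1, 1, 1, 1, 1, 1, 1), n = 20 boxes. Hook lengths by row (left-to-right, top-to-bottom): [19, 5, 3, 2, 1]; [15, 1]; [13]; [12]; [11]; [10]; [9]; [8]; [7]; [6]; [5]; [4]; [3]; [2]; [1]. Product of hooks = 53241027840000. So f^λ = 20! / 53241027840000 = 2432902008176640000 / 53241027840000 = 45696.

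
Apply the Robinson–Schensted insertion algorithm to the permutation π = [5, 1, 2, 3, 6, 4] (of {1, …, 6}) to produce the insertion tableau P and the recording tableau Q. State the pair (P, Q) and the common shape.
P = [1, 2, 3, 4] / [5, 6];  Q = [1, 3, 4, 5] / [2, 6];  common shape = (4, 2)

Row-insert the values π_1, π_2, … into P one at a time, bumping the leftmost entry strictly greater than the inserted value down to the next row. The recording tableau Q records, in position (i, j), the step at which that cell was added to P.
  Insert 5 (step 1): P = [5];  Q = [1]
  Insert 1 (step 2): P = [1] / [5];  Q = [1] / [2]
  Insert 2 (step 3): P = [1, 2] / [5];  Q = [1, 3] / [2]
  Insert 3 (step 4): P = [1, 2, 3] / [5];  Q = [1, 3, 4] / [2]
  Insert 6 (step 5): P = [1, 2, 3, 6] / [5];  Q = [1, 3, 4, 5] / [2]
  Insert 4 (step 6): P = [1, 2, 3, 4] / [5, 6];  Q = [1, 3, 4, 5] / [2, 6]
Final shape: (4, 2).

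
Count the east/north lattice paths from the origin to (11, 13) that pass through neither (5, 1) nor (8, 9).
Number of paths = 1568560

Inclusion–exclusion. Total paths: C(24, 11) = 2496144. Through P₁: C(6, 5)·C(18, 6) = 111384. Through P₂: C(17, 8)·C(7, 3) = 850850. Since P₁ is strictly southwest of P₂, a monotone path through both must visit P₁ then P₂; paths through both = C(6, 5)·C(11, 3)·C(7, 3) = 34650. Avoid both = 2496144 − 111384 − 850850 + 34650 = 1568560.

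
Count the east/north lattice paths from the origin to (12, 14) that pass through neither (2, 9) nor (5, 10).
Number of paths = 8574145

Inclusion–exclusion. Total paths: C(26, 12) = 9657700. Through P₁: C(11, 2)·C(15, 10) = 165165. Through P₂: C(15, 5)·C(11, 7) = 990990. Since P₁ is strictly southwest of P₂, a monotone path through both must visit P₁ then P₂; paths through both = C(11, 2)·C(4, 3)·C(11, 7) = 72600. Avoid both = 9657700 − 165165 − 990990 + 72600 = 8574145.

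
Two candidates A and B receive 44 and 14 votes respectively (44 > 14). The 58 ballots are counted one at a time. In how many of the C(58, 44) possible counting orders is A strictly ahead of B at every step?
Strict-lead orderings = 5246348656500

Total orderings of the 58 votes with 44 for A: C(58, 44) = 10142940735900. By the Bertrand ballot formula (Cycle Lemma / reflection principle), the number of orderings in which A is strictly ahead of B throughout is (p − q)/(p + q) · C(p + q, p) = (44 − 14)/(44 + 14) · 10142940735900 = 5246348656500.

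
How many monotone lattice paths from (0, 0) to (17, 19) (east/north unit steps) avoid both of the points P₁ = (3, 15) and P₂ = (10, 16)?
Number of paths = 7958374800

Inclusion–exclusion. Total paths: C(36, 17) = 8597496600. Through P₁: C(18, 3)·C(18, 14) = 2496960. Through P₂: C(26, 10)·C(10, 7) = 637408200. Since P₁ is strictly southwest of P₂, a monotone path through both must visit P₁ then P₂; paths through both = C(18, 3)·C(8, 7)·C(10, 7) = 783360. Avoid both = 8597496600 − 2496960 − 637408200 + 783360 = 7958374800.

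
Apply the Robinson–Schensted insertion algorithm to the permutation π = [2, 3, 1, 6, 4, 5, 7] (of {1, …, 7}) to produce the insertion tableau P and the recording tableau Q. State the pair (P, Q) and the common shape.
P = [1, 3, 4, 5, 7] / [2, 6];  Q = [1, 2, 4, 6, 7] / [3, 5];  common shape = (5, 2)

Row-insert the values π_1, π_2, … into P one at a time, bumping the leftmost entry strictly greater than the inserted value down to the next row. The recording tableau Q records, in position (i, j), the step at which that cell was added to P.
  Insert 2 (step 1): P = [2];  Q = [1]
  Insert 3 (step 2): P = [2, 3];  Q = [1, 2]
  Insert 1 (step 3): P = [1, 3] / [2];  Q = [1, 2] / [3]
  Insert 6 (step 4): P = [1, 3, 6] / [2];  Q = [1, 2, 4] / [3]
  Insert 4 (step 5): P = [1, 3, 4] / [2, 6];  Q = [1, 2, 4] / [3, 5]
  Insert 5 (step 6): P = [1, 3, 4, 5] / [2, 6];  Q = [1, 2, 4, 6] / [3, 5]
  Insert 7 (step 7): P = [1, 3, 4, 5, 7] / [2, 6];  Q = [1, 2, 4, 6, 7] / [3, 5]
Final shape: (5, 2).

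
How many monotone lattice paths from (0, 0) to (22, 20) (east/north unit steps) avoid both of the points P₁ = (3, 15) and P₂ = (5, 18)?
Number of paths = 513752565537

Inclusion–exclusion. Total paths: C(42, 22) = 513791607420. Through P₁: C(18, 3)·C(24, 19) = 34683264. Through P₂: C(23, 5)·C(19, 17) = 5753979. Since P₁ is strictly southwest of P₂, a monotone path through both must visit P₁ then P₂; paths through both = C(18, 3)·C(5, 2)·C(19, 17) = 1395360. Avoid both = 513791607420 − 34683264 − 5753979 + 1395360 = 513752565537.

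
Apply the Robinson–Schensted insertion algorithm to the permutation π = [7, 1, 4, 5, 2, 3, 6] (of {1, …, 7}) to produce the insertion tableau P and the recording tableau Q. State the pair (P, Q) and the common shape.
P = [1, 2, 3, 6] / [4, 5] / [7];  Q = [1, 3, 4, 7] / [2, 6] / [5];  common shape = (4, 2, 1)

Row-insert the values π_1, π_2, … into P one at a time, bumping the leftmost entry strictly greater than the inserted value down to the next row. The recording tableau Q records, in position (i, j), the step at which that cell was added to P.
  Insert 7 (step 1): P = [7];  Q = [1]
  Insert 1 (step 2): P = [1] / [7];  Q = [1] / [2]
  Insert 4 (step 3): P = [1, 4] / [7];  Q = [1, 3] / [2]
  Insert 5 (step 4): P = [1, 4, 5] / [7];  Q = [1, 3, 4] / [2]
  Insert 2 (step 5): P = [1, 2, 5] / [4] / [7];  Q = [1, 3, 4] / [2] / [5]
  Insert 3 (step 6): P = [1, 2, 3] / [4, 5] / [7];  Q = [1, 3, 4] / [2, 6] / [5]
  Insert 6 (step 7): P = [1, 2, 3, 6] / [4, 5] / [7];  Q = [1, 3, 4, 7] / [2, 6] / [5]
Final shape: (4, 2, 1).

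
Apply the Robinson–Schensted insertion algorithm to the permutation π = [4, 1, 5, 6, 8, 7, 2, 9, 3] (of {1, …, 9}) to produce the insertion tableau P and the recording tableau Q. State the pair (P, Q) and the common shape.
P = [1, 2, 3, 7, 9] / [4, 5, 6] / [8];  Q = [1, 3, 4, 5, 8] / [2, 6, 9] / [7];  common shape = (5, 3, 1)

Row-insert the values π_1, π_2, … into P one at a time, bumping the leftmost entry strictly greater than the inserted value down to the next row. The recording tableau Q records, in position (i, j), the step at which that cell was added to P.
  Insert 4 (step 1): P = [4];  Q = [1]
  Insert 1 (step 2): P = [1] / [4];  Q = [1] / [2]
  Insert 5 (step 3): P = [1, 5] / [4];  Q = [1, 3] / [2]
  Insert 6 (step 4): P = [1, 5, 6] / [4];  Q = [1, 3, 4] / [2]
  Insert 8 (step 5): P = [1, 5, 6, 8] / [4];  Q = [1, 3, 4, 5] / [2]
  Insert 7 (step 6): P = [1, 5, 6, 7] / [4, 8];  Q = [1, 3, 4, 5] / [2, 6]
  Insert 2 (step 7): P = [1, 2, 6, 7] / [4, 5] / [8];  Q = [1, 3, 4, 5] / [2, 6] / [7]
  Insert 9 (step 8): P = [1, 2, 6, 7, 9] / [4, 5] / [8];  Q = [1, 3, 4, 5, 8] / [2, 6] / [7]
  Insert 3 (step 9): P = [1, 2, 3, 7, 9] / [4, 5, 6] / [8];  Q = [1, 3, 4, 5, 8] / [2, 6, 9] / [7]
Final shape: (5, 3, 1).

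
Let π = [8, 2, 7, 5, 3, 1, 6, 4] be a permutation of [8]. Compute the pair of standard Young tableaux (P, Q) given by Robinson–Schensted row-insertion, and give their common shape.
P = [1, 3, 4] / [2, 6] / [5] / [7] / [8];  Q = [1, 3, 7] / [2, 8] / [4] / [5] / [6];  common shape = (3, 2, 1, 1, 1)

Row-insert the values π_1, π_2, … into P one at a time, bumping the leftmost entry strictly greater than the inserted value down to the next row. The recording tableau Q records, in position (i, j), the step at which that cell was added to P.
  Insert 8 (step 1): P = [8];  Q = [1]
  Insert 2 (step 2): P = [2] / [8];  Q = [1] / [2]
  Insert 7 (step 3): P = [2, 7] / [8];  Q = [1, 3] / [2]
  Insert 5 (step 4): P = [2, 5] / [7] / [8];  Q = [1, 3] / [2] / [4]
  Insert 3 (step 5): P = [2, 3] / [5] / [7] / [8];  Q = [1, 3] / [2] / [4] / [5]
  Insert 1 (step 6): P = [1, 3] / [2] / [5] / [7] / [8];  Q = [1, 3] / [2] / [4] / [5] / [6]
  Insert 6 (step 7): P = [1, 3, 6] / [2] / [5] / [7] / [8];  Q = [1, 3, 7] / [2] / [4] / [5] / [6]
  Insert 4 (step 8): P = [1, 3, 4] / [2, 6] / [5] / [7] / [8];  Q = [1, 3, 7] / [2, 8] / [4] / [5] / [6]
Final shape: (3, 2, 1, 1, 1).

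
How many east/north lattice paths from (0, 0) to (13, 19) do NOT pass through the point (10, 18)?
Number of paths = 294881160

Total paths from (0, 0) to (13, 19): C(32, 13) = 347373600. Paths through (10, 18): (paths (0, 0) → (10, 18)) × (paths (10, 18) → (13, 19)) = C(28, 10) · C(4, 3) = 13123110 · 4 = 52492440. Avoidance count = 347373600 − 52492440 = 294881160.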